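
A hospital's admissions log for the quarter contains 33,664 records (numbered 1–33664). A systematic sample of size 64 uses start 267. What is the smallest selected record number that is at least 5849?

k = 33664/64 = 526
Steps past start: ⌈(5849 − 267)/526⌉ = ⌈5582/526⌉ = 11
Selected record: 267 + 11×526 = 6053

6053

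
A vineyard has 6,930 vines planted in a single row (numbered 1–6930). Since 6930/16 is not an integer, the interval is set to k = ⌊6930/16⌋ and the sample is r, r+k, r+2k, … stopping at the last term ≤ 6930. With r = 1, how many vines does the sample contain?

17

k = ⌊6930/16⌋ = 433
Achieved size = ⌊(6930 − 1)/433⌋ + 1 = ⌊6929/433⌋ + 1 = 16 + 1 = 17
(last selection: 1 + 16×433 = 6929 ≤ 6930; next would be 7362 > 6930)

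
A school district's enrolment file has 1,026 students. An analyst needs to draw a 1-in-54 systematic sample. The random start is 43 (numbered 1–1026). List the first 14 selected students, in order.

43, 97, 151, 205, 259, 313, 367, 421, 475, 529, 583, 637, 691, 745

student 1: 43
student 2: 43 + 54 = 97
student 3: 97 + 54 = 151
student 4: 151 + 54 = 205
student 5: 205 + 54 = 259
student 6: 259 + 54 = 313
student 7: 313 + 54 = 367
student 8: 367 + 54 = 421
student 9: 421 + 54 = 475
student 10: 475 + 54 = 529
student 11: 529 + 54 = 583
student 12: 583 + 54 = 637
student 13: 637 + 54 = 691
student 14: 691 + 54 = 745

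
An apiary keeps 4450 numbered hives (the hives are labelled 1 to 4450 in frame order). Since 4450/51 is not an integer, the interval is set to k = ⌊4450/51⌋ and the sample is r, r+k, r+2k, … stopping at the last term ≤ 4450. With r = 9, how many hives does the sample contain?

52

k = ⌊4450/51⌋ = 87
Achieved size = ⌊(4450 − 9)/87⌋ + 1 = ⌊4441/87⌋ + 1 = 51 + 1 = 52
(last selection: 9 + 51×87 = 4446 ≤ 4450; next would be 4533 > 4450)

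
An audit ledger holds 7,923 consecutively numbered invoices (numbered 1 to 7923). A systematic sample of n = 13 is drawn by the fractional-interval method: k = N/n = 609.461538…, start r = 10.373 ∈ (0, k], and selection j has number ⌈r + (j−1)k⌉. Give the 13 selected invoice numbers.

11, 620, 1230, 1839, 2449, 3058, 3668, 4277, 4887, 5496, 6105, 6715, 7324

j=1: r + 0k = 10.373 → ⌈·⌉ = 11
j=2: r + 1k = 619.834538… → ⌈·⌉ = 620
j=3: r + 2k = 1229.296076… → ⌈·⌉ = 1230
j=4: r + 3k = 1838.757615… → ⌈·⌉ = 1839
j=5: r + 4k = 2448.219153… → ⌈·⌉ = 2449
j=6: r + 5k = 3057.680692… → ⌈·⌉ = 3058
j=7: r + 6k = 3667.142230… → ⌈·⌉ = 3668
j=8: r + 7k = 4276.603769… → ⌈·⌉ = 4277
j=9: r + 8k = 4886.065307… → ⌈·⌉ = 4887
j=10: r + 9k = 5495.526846… → ⌈·⌉ = 5496
j=11: r + 10k = 6104.988384… → ⌈·⌉ = 6105
j=12: r + 11k = 6714.449923… → ⌈·⌉ = 6715
j=13: r + 12k = 7323.911461… → ⌈·⌉ = 7324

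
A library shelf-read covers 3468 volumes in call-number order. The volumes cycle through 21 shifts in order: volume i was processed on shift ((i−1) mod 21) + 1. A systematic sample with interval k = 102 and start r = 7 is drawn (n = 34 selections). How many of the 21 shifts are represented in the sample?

7

Consecutive selections differ by k = 102, so their shift numbers differ by 102 mod 21 = 18.
gcd(102, 21) = 3, so the sample visits 21/3 = 7 distinct residues mod 21.
Start 7 is shift 7; the shifts hit are 1, 4, 7, 10, 13, 16, 19.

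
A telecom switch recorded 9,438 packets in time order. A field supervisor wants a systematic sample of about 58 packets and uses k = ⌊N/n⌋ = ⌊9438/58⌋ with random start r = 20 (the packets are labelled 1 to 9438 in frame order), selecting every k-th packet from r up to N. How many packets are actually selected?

59

k = ⌊9438/58⌋ = 162
Achieved size = ⌊(9438 − 20)/162⌋ + 1 = ⌊9418/162⌋ + 1 = 58 + 1 = 59
(last selection: 20 + 58×162 = 9416 ≤ 9438; next would be 9578 > 9438)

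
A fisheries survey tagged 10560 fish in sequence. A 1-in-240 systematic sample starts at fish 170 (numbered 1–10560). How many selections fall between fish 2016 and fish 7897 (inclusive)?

k = 240
First selection ≥ 2016: 170 + ⌈(2016−170)/240⌉·240 = 170 + 8×240 = 2090
Last selection ≤ 7897: 170 + ⌊(7897−170)/240⌋·240 = 170 + 32×240 = 7850
Count = 32 − 8 + 1 = 25

25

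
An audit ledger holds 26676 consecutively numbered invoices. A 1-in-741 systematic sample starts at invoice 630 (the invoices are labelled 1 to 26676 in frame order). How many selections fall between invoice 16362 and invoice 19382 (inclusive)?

k = 741
First selection ≥ 16362: 630 + ⌈(16362−630)/741⌉·741 = 630 + 22×741 = 16932
Last selection ≤ 19382: 630 + ⌊(19382−630)/741⌋·741 = 630 + 25×741 = 19155
Count = 25 − 22 + 1 = 4

4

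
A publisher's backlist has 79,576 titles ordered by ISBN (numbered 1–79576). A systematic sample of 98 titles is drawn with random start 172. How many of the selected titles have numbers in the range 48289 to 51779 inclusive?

k = 79576/98 = 812
First selection ≥ 48289: 172 + ⌈(48289−172)/812⌉·812 = 172 + 60×812 = 48892
Last selection ≤ 51779: 172 + ⌊(51779−172)/812⌋·812 = 172 + 63×812 = 51328
Count = 63 − 60 + 1 = 4

4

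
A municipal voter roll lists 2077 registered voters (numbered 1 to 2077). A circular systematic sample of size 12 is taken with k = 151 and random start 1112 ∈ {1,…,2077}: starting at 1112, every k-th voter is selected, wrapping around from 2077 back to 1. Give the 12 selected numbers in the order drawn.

Selection 1: 1112
Selection 2: 1112 + 151 = 1263
Selection 3: 1263 + 151 = 1414
Selection 4: 1414 + 151 = 1565
Selection 5: 1565 + 151 = 1716
Selection 6: 1716 + 151 = 1867
Selection 7: 1867 + 151 = 2018
Selection 8: 2018 + 151 = 2169 → 2169 − 2077 = 92
Selection 9: 92 + 151 = 243
Selection 10: 243 + 151 = 394
Selection 11: 394 + 151 = 545
Selection 12: 545 + 151 = 696

1112, 1263, 1414, 1565, 1716, 1867, 2018, 92, 243, 394, 545, 696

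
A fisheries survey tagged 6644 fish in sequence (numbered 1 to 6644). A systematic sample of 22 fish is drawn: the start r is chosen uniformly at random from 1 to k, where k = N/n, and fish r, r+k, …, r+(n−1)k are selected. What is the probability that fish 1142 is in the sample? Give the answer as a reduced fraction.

k = 6644/22 = 302.
Fish 1142 is selected iff r ≡ 1142 (mod 302); exactly one such r in {1,…,302}.
Inclusion probability = 1/302.

1/302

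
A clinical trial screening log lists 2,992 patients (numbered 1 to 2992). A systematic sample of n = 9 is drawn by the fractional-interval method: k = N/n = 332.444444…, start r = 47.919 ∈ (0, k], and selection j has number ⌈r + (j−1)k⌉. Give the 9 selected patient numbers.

j=1: r + 0k = 47.919 → ⌈·⌉ = 48
j=2: r + 1k = 380.363444… → ⌈·⌉ = 381
j=3: r + 2k = 712.807888… → ⌈·⌉ = 713
j=4: r + 3k = 1045.252333… → ⌈·⌉ = 1046
j=5: r + 4k = 1377.696777… → ⌈·⌉ = 1378
j=6: r + 5k = 1710.141222… → ⌈·⌉ = 1711
j=7: r + 6k = 2042.585666… → ⌈·⌉ = 2043
j=8: r + 7k = 2375.030111… → ⌈·⌉ = 2376
j=9: r + 8k = 2707.474555… → ⌈·⌉ = 2708

48, 381, 713, 1046, 1378, 1711, 2043, 2376, 2708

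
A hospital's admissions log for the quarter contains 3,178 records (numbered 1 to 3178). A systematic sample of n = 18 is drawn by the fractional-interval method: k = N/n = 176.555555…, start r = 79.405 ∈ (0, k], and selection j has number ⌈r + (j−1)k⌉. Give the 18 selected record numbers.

80, 256, 433, 610, 786, 963, 1139, 1316, 1492, 1669, 1845, 2022, 2199, 2375, 2552, 2728, 2905, 3081

j=1: r + 0k = 79.405 → ⌈·⌉ = 80
j=2: r + 1k = 255.960555… → ⌈·⌉ = 256
j=3: r + 2k = 432.516111… → ⌈·⌉ = 433
j=4: r + 3k = 609.071666… → ⌈·⌉ = 610
j=5: r + 4k = 785.627222… → ⌈·⌉ = 786
j=6: r + 5k = 962.182777… → ⌈·⌉ = 963
j=7: r + 6k = 1138.738333… → ⌈·⌉ = 1139
j=8: r + 7k = 1315.293888… → ⌈·⌉ = 1316
j=9: r + 8k = 1491.849444… → ⌈·⌉ = 1492
j=10: r + 9k = 1668.405 → ⌈·⌉ = 1669
j=11: r + 10k = 1844.960555… → ⌈·⌉ = 1845
j=12: r + 11k = 2021.516111… → ⌈·⌉ = 2022
j=13: r + 12k = 2198.071666… → ⌈·⌉ = 2199
j=14: r + 13k = 2374.627222… → ⌈·⌉ = 2375
j=15: r + 14k = 2551.182777… → ⌈·⌉ = 2552
j=16: r + 15k = 2727.738333… → ⌈·⌉ = 2728
j=17: r + 16k = 2904.293888… → ⌈·⌉ = 2905
j=18: r + 17k = 3080.849444… → ⌈·⌉ = 3081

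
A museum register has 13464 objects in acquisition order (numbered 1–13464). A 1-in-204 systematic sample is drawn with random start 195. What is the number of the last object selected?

13455

k = 204
66th selection = r + (66−1)·k = 195 + 65×204 = 195 + 13260 = 13455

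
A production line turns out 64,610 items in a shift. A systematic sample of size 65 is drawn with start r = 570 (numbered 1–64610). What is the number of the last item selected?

64186

k = 64610/65 = 994
65th selection = r + (65−1)·k = 570 + 64×994 = 570 + 63616 = 64186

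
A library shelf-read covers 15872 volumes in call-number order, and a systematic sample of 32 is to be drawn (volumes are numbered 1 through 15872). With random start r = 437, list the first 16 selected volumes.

k = N/n = 15872/32 = 496
volume 1: 437
volume 2: 437 + 496 = 933
volume 3: 933 + 496 = 1429
volume 4: 1429 + 496 = 1925
volume 5: 1925 + 496 = 2421
volume 6: 2421 + 496 = 2917
volume 7: 2917 + 496 = 3413
volume 8: 3413 + 496 = 3909
volume 9: 3909 + 496 = 4405
volume 10: 4405 + 496 = 4901
volume 11: 4901 + 496 = 5397
volume 12: 5397 + 496 = 5893
volume 13: 5893 + 496 = 6389
volume 14: 6389 + 496 = 6885
volume 15: 6885 + 496 = 7381
volume 16: 7381 + 496 = 7877

437, 933, 1429, 1925, 2421, 2917, 3413, 3909, 4405, 4901, 5397, 5893, 6389, 6885, 7381, 7877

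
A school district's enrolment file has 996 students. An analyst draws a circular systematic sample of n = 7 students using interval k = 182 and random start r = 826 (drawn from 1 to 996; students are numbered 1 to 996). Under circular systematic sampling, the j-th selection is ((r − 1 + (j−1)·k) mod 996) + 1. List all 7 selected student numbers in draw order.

Selection 1: 826
Selection 2: 826 + 182 = 1008 → 1008 − 996 = 12
Selection 3: 12 + 182 = 194
Selection 4: 194 + 182 = 376
Selection 5: 376 + 182 = 558
Selection 6: 558 + 182 = 740
Selection 7: 740 + 182 = 922

826, 12, 194, 376, 558, 740, 922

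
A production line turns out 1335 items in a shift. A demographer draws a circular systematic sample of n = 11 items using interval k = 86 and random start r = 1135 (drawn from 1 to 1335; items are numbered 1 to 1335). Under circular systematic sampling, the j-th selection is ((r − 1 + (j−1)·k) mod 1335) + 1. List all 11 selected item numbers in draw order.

1135, 1221, 1307, 58, 144, 230, 316, 402, 488, 574, 660

Selection 1: 1135
Selection 2: 1135 + 86 = 1221
Selection 3: 1221 + 86 = 1307
Selection 4: 1307 + 86 = 1393 → 1393 − 1335 = 58
Selection 5: 58 + 86 = 144
Selection 6: 144 + 86 = 230
Selection 7: 230 + 86 = 316
Selection 8: 316 + 86 = 402
Selection 9: 402 + 86 = 488
Selection 10: 488 + 86 = 574
Selection 11: 574 + 86 = 660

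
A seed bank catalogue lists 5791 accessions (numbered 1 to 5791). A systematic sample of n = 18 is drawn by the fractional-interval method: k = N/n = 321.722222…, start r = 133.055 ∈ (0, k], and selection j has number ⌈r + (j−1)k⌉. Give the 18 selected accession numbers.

134, 455, 777, 1099, 1420, 1742, 2064, 2386, 2707, 3029, 3351, 3672, 3994, 4316, 4638, 4959, 5281, 5603

j=1: r + 0k = 133.055 → ⌈·⌉ = 134
j=2: r + 1k = 454.777222… → ⌈·⌉ = 455
j=3: r + 2k = 776.499444… → ⌈·⌉ = 777
j=4: r + 3k = 1098.221666… → ⌈·⌉ = 1099
j=5: r + 4k = 1419.943888… → ⌈·⌉ = 1420
j=6: r + 5k = 1741.666111… → ⌈·⌉ = 1742
j=7: r + 6k = 2063.388333… → ⌈·⌉ = 2064
j=8: r + 7k = 2385.110555… → ⌈·⌉ = 2386
j=9: r + 8k = 2706.832777… → ⌈·⌉ = 2707
j=10: r + 9k = 3028.555 → ⌈·⌉ = 3029
j=11: r + 10k = 3350.277222… → ⌈·⌉ = 3351
j=12: r + 11k = 3671.999444… → ⌈·⌉ = 3672
j=13: r + 12k = 3993.721666… → ⌈·⌉ = 3994
j=14: r + 13k = 4315.443888… → ⌈·⌉ = 4316
j=15: r + 14k = 4637.166111… → ⌈·⌉ = 4638
j=16: r + 15k = 4958.888333… → ⌈·⌉ = 4959
j=17: r + 16k = 5280.610555… → ⌈·⌉ = 5281
j=18: r + 17k = 5602.332777… → ⌈·⌉ = 5603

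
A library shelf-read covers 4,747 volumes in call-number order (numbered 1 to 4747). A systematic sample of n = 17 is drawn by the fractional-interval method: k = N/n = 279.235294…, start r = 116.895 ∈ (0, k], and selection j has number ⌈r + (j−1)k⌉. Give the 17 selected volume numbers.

117, 397, 676, 955, 1234, 1514, 1793, 2072, 2351, 2631, 2910, 3189, 3468, 3747, 4027, 4306, 4585

j=1: r + 0k = 116.895 → ⌈·⌉ = 117
j=2: r + 1k = 396.130294… → ⌈·⌉ = 397
j=3: r + 2k = 675.365588… → ⌈·⌉ = 676
j=4: r + 3k = 954.600882… → ⌈·⌉ = 955
j=5: r + 4k = 1233.836176… → ⌈·⌉ = 1234
j=6: r + 5k = 1513.071470… → ⌈·⌉ = 1514
j=7: r + 6k = 1792.306764… → ⌈·⌉ = 1793
j=8: r + 7k = 2071.542058… → ⌈·⌉ = 2072
j=9: r + 8k = 2350.777352… → ⌈·⌉ = 2351
j=10: r + 9k = 2630.012647… → ⌈·⌉ = 2631
j=11: r + 10k = 2909.247941… → ⌈·⌉ = 2910
j=12: r + 11k = 3188.483235… → ⌈·⌉ = 3189
j=13: r + 12k = 3467.718529… → ⌈·⌉ = 3468
j=14: r + 13k = 3746.953823… → ⌈·⌉ = 3747
j=15: r + 14k = 4026.189117… → ⌈·⌉ = 4027
j=16: r + 15k = 4305.424411… → ⌈·⌉ = 4306
j=17: r + 16k = 4584.659705… → ⌈·⌉ = 4585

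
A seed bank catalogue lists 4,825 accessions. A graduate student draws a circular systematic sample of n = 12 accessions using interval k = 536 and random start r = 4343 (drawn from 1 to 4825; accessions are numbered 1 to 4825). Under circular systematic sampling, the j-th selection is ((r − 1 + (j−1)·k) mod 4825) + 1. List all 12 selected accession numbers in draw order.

Selection 1: 4343
Selection 2: 4343 + 536 = 4879 → 4879 − 4825 = 54
Selection 3: 54 + 536 = 590
Selection 4: 590 + 536 = 1126
Selection 5: 1126 + 536 = 1662
Selection 6: 1662 + 536 = 2198
Selection 7: 2198 + 536 = 2734
Selection 8: 2734 + 536 = 3270
Selection 9: 3270 + 536 = 3806
Selection 10: 3806 + 536 = 4342
Selection 11: 4342 + 536 = 4878 → 4878 − 4825 = 53
Selection 12: 53 + 536 = 589

4343, 54, 590, 1126, 1662, 2198, 2734, 3270, 3806, 4342, 53, 589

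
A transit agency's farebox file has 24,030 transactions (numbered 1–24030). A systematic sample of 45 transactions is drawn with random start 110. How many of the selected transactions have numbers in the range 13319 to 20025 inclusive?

k = 24030/45 = 534
First selection ≥ 13319: 110 + ⌈(13319−110)/534⌉·534 = 110 + 25×534 = 13460
Last selection ≤ 20025: 110 + ⌊(20025−110)/534⌋·534 = 110 + 37×534 = 19868
Count = 37 − 25 + 1 = 13

13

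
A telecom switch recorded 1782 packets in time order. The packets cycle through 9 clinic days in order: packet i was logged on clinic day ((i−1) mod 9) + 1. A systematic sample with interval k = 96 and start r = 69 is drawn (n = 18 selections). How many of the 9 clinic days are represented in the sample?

Consecutive selections differ by k = 96, so their clinic day numbers differ by 96 mod 9 = 6.
gcd(96, 9) = 3, so the sample visits 9/3 = 3 distinct residues mod 9.
Start 69 is clinic day 6; the clinic days hit are 3, 6, 9.

3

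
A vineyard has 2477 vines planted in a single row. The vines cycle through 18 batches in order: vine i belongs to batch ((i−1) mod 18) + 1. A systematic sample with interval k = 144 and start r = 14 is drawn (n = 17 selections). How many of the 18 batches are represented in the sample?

1

Consecutive selections differ by k = 144, so their batch numbers differ by 144 mod 18 = 0.
gcd(144, 18) = 18, so the sample visits 18/18 = 1 distinct residues mod 18.
Start 14 is batch 14; the batches hit are 14.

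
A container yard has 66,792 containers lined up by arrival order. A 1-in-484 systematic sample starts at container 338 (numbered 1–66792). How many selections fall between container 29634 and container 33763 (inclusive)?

9

k = 484
First selection ≥ 29634: 338 + ⌈(29634−338)/484⌉·484 = 338 + 61×484 = 29862
Last selection ≤ 33763: 338 + ⌊(33763−338)/484⌋·484 = 338 + 69×484 = 33734
Count = 69 − 61 + 1 = 9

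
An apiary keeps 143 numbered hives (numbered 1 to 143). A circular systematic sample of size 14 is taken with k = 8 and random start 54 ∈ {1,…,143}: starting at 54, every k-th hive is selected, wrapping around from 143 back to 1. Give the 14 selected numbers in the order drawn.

54, 62, 70, 78, 86, 94, 102, 110, 118, 126, 134, 142, 7, 15

Selection 1: 54
Selection 2: 54 + 8 = 62
Selection 3: 62 + 8 = 70
Selection 4: 70 + 8 = 78
Selection 5: 78 + 8 = 86
Selection 6: 86 + 8 = 94
Selection 7: 94 + 8 = 102
Selection 8: 102 + 8 = 110
Selection 9: 110 + 8 = 118
Selection 10: 118 + 8 = 126
Selection 11: 126 + 8 = 134
Selection 12: 134 + 8 = 142
Selection 13: 142 + 8 = 150 → 150 − 143 = 7
Selection 14: 7 + 8 = 15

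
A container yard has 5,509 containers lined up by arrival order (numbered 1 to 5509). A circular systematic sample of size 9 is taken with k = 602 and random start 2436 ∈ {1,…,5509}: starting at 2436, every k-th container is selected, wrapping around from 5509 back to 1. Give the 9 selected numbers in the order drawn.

2436, 3038, 3640, 4242, 4844, 5446, 539, 1141, 1743

Selection 1: 2436
Selection 2: 2436 + 602 = 3038
Selection 3: 3038 + 602 = 3640
Selection 4: 3640 + 602 = 4242
Selection 5: 4242 + 602 = 4844
Selection 6: 4844 + 602 = 5446
Selection 7: 5446 + 602 = 6048 → 6048 − 5509 = 539
Selection 8: 539 + 602 = 1141
Selection 9: 1141 + 602 = 1743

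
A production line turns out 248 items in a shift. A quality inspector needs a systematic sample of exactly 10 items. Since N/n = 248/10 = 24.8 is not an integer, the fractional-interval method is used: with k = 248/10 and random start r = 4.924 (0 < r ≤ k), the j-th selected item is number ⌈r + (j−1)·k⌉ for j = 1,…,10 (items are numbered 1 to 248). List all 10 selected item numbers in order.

5, 30, 55, 80, 105, 129, 154, 179, 204, 229

j=1: r + 0k = 4.924 → ⌈·⌉ = 5
j=2: r + 1k = 29.724 → ⌈·⌉ = 30
j=3: r + 2k = 54.524 → ⌈·⌉ = 55
j=4: r + 3k = 79.324 → ⌈·⌉ = 80
j=5: r + 4k = 104.124 → ⌈·⌉ = 105
j=6: r + 5k = 128.924 → ⌈·⌉ = 129
j=7: r + 6k = 153.724 → ⌈·⌉ = 154
j=8: r + 7k = 178.524 → ⌈·⌉ = 179
j=9: r + 8k = 203.324 → ⌈·⌉ = 204
j=10: r + 9k = 228.124 → ⌈·⌉ = 229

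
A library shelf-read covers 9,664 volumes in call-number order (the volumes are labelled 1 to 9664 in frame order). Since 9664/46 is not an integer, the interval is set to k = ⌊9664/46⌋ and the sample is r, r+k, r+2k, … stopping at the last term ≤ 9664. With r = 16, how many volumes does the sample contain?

46

k = ⌊9664/46⌋ = 210
Achieved size = ⌊(9664 − 16)/210⌋ + 1 = ⌊9648/210⌋ + 1 = 45 + 1 = 46
(last selection: 16 + 45×210 = 9466 ≤ 9664; next would be 9676 > 9664)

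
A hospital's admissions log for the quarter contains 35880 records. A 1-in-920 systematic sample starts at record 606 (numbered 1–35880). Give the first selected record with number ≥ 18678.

k = 920
Steps past start: ⌈(18678 − 606)/920⌉ = ⌈18072/920⌉ = 20
Selected record: 606 + 20×920 = 19006

19006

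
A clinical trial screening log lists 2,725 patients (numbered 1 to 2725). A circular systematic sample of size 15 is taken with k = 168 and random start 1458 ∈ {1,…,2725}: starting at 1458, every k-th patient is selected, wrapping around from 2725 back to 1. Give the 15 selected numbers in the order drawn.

Selection 1: 1458
Selection 2: 1458 + 168 = 1626
Selection 3: 1626 + 168 = 1794
Selection 4: 1794 + 168 = 1962
Selection 5: 1962 + 168 = 2130
Selection 6: 2130 + 168 = 2298
Selection 7: 2298 + 168 = 2466
Selection 8: 2466 + 168 = 2634
Selection 9: 2634 + 168 = 2802 → 2802 − 2725 = 77
Selection 10: 77 + 168 = 245
Selection 11: 245 + 168 = 413
Selection 12: 413 + 168 = 581
Selection 13: 581 + 168 = 749
Selection 14: 749 + 168 = 917
Selection 15: 917 + 168 = 1085

1458, 1626, 1794, 1962, 2130, 2298, 2466, 2634, 77, 245, 413, 581, 749, 917, 1085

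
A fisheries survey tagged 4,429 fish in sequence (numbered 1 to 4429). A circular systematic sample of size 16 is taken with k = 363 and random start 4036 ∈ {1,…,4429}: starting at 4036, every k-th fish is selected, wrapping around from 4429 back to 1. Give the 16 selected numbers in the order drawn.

4036, 4399, 333, 696, 1059, 1422, 1785, 2148, 2511, 2874, 3237, 3600, 3963, 4326, 260, 623

Selection 1: 4036
Selection 2: 4036 + 363 = 4399
Selection 3: 4399 + 363 = 4762 → 4762 − 4429 = 333
Selection 4: 333 + 363 = 696
Selection 5: 696 + 363 = 1059
Selection 6: 1059 + 363 = 1422
Selection 7: 1422 + 363 = 1785
Selection 8: 1785 + 363 = 2148
Selection 9: 2148 + 363 = 2511
Selection 10: 2511 + 363 = 2874
Selection 11: 2874 + 363 = 3237
Selection 12: 3237 + 363 = 3600
Selection 13: 3600 + 363 = 3963
Selection 14: 3963 + 363 = 4326
Selection 15: 4326 + 363 = 4689 → 4689 − 4429 = 260
Selection 16: 260 + 363 = 623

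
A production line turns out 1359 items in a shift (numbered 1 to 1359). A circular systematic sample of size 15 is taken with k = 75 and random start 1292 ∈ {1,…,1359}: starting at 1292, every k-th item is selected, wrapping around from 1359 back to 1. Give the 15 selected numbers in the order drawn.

1292, 8, 83, 158, 233, 308, 383, 458, 533, 608, 683, 758, 833, 908, 983

Selection 1: 1292
Selection 2: 1292 + 75 = 1367 → 1367 − 1359 = 8
Selection 3: 8 + 75 = 83
Selection 4: 83 + 75 = 158
Selection 5: 158 + 75 = 233
Selection 6: 233 + 75 = 308
Selection 7: 308 + 75 = 383
Selection 8: 383 + 75 = 458
Selection 9: 458 + 75 = 533
Selection 10: 533 + 75 = 608
Selection 11: 608 + 75 = 683
Selection 12: 683 + 75 = 758
Selection 13: 758 + 75 = 833
Selection 14: 833 + 75 = 908
Selection 15: 908 + 75 = 983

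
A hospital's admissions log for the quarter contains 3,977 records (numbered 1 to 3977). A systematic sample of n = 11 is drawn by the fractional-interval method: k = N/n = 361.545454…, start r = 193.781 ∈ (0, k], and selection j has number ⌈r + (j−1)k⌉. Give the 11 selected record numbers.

194, 556, 917, 1279, 1640, 2002, 2364, 2725, 3087, 3448, 3810

j=1: r + 0k = 193.781 → ⌈·⌉ = 194
j=2: r + 1k = 555.326454… → ⌈·⌉ = 556
j=3: r + 2k = 916.871909… → ⌈·⌉ = 917
j=4: r + 3k = 1278.417363… → ⌈·⌉ = 1279
j=5: r + 4k = 1639.962818… → ⌈·⌉ = 1640
j=6: r + 5k = 2001.508272… → ⌈·⌉ = 2002
j=7: r + 6k = 2363.053727… → ⌈·⌉ = 2364
j=8: r + 7k = 2724.599181… → ⌈·⌉ = 2725
j=9: r + 8k = 3086.144636… → ⌈·⌉ = 3087
j=10: r + 9k = 3447.690090… → ⌈·⌉ = 3448
j=11: r + 10k = 3809.235545… → ⌈·⌉ = 3810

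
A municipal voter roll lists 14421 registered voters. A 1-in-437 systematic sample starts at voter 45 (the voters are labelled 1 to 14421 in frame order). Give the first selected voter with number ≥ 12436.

12718

k = 437
Steps past start: ⌈(12436 − 45)/437⌉ = ⌈12391/437⌉ = 29
Selected voter: 45 + 29×437 = 12718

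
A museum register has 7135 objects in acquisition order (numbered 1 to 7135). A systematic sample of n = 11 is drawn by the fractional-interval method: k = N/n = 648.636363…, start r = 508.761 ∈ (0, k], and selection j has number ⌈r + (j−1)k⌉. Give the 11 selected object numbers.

509, 1158, 1807, 2455, 3104, 3752, 4401, 5050, 5698, 6347, 6996

j=1: r + 0k = 508.761 → ⌈·⌉ = 509
j=2: r + 1k = 1157.397363… → ⌈·⌉ = 1158
j=3: r + 2k = 1806.033727… → ⌈·⌉ = 1807
j=4: r + 3k = 2454.670090… → ⌈·⌉ = 2455
j=5: r + 4k = 3103.306454… → ⌈·⌉ = 3104
j=6: r + 5k = 3751.942818… → ⌈·⌉ = 3752
j=7: r + 6k = 4400.579181… → ⌈·⌉ = 4401
j=8: r + 7k = 5049.215545… → ⌈·⌉ = 5050
j=9: r + 8k = 5697.851909… → ⌈·⌉ = 5698
j=10: r + 9k = 6346.488272… → ⌈·⌉ = 6347
j=11: r + 10k = 6995.124636… → ⌈·⌉ = 6996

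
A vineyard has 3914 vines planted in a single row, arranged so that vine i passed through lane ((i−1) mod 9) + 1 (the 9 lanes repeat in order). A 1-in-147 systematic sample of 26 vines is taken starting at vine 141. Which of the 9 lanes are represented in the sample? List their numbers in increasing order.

3, 6, 9

Consecutive selections differ by k = 147, so their lane numbers differ by 147 mod 9 = 3.
gcd(147, 9) = 3, so the sample visits 9/3 = 3 distinct residues mod 9.
Start 141 is lane 6; the lanes hit are 3, 6, 9.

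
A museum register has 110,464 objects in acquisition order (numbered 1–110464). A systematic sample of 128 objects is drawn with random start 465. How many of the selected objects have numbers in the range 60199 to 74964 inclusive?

k = 110464/128 = 863
First selection ≥ 60199: 465 + ⌈(60199−465)/863⌉·863 = 465 + 70×863 = 60875
Last selection ≤ 74964: 465 + ⌊(74964−465)/863⌋·863 = 465 + 86×863 = 74683
Count = 86 − 70 + 1 = 17

17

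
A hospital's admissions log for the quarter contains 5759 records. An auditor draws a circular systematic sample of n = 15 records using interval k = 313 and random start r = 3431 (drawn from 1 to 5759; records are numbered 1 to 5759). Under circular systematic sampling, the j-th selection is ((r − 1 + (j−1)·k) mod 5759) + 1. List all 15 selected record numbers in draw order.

3431, 3744, 4057, 4370, 4683, 4996, 5309, 5622, 176, 489, 802, 1115, 1428, 1741, 2054

Selection 1: 3431
Selection 2: 3431 + 313 = 3744
Selection 3: 3744 + 313 = 4057
Selection 4: 4057 + 313 = 4370
Selection 5: 4370 + 313 = 4683
Selection 6: 4683 + 313 = 4996
Selection 7: 4996 + 313 = 5309
Selection 8: 5309 + 313 = 5622
Selection 9: 5622 + 313 = 5935 → 5935 − 5759 = 176
Selection 10: 176 + 313 = 489
Selection 11: 489 + 313 = 802
Selection 12: 802 + 313 = 1115
Selection 13: 1115 + 313 = 1428
Selection 14: 1428 + 313 = 1741
Selection 15: 1741 + 313 = 2054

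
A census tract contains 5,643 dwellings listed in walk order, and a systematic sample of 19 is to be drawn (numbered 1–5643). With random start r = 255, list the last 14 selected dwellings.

k = N/n = 5643/19 = 297
6th selection = 255 + 5×297 = 1740
7th: 1740 + 297 = 2037
8th: 2037 + 297 = 2334
9th: 2334 + 297 = 2631
10th: 2631 + 297 = 2928
11th: 2928 + 297 = 3225
12th: 3225 + 297 = 3522
13th: 3522 + 297 = 3819
14th: 3819 + 297 = 4116
15th: 4116 + 297 = 4413
16th: 4413 + 297 = 4710
17th: 4710 + 297 = 5007
18th: 5007 + 297 = 5304
19th: 5304 + 297 = 5601

1740, 2037, 2334, 2631, 2928, 3225, 3522, 3819, 4116, 4413, 4710, 5007, 5304, 5601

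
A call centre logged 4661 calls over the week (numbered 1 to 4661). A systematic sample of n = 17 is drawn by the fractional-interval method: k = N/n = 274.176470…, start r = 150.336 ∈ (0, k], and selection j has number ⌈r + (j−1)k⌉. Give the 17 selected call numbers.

151, 425, 699, 973, 1248, 1522, 1796, 2070, 2344, 2618, 2893, 3167, 3441, 3715, 3989, 4263, 4538

j=1: r + 0k = 150.336 → ⌈·⌉ = 151
j=2: r + 1k = 424.512470… → ⌈·⌉ = 425
j=3: r + 2k = 698.688941… → ⌈·⌉ = 699
j=4: r + 3k = 972.865411… → ⌈·⌉ = 973
j=5: r + 4k = 1247.041882… → ⌈·⌉ = 1248
j=6: r + 5k = 1521.218352… → ⌈·⌉ = 1522
j=7: r + 6k = 1795.394823… → ⌈·⌉ = 1796
j=8: r + 7k = 2069.571294… → ⌈·⌉ = 2070
j=9: r + 8k = 2343.747764… → ⌈·⌉ = 2344
j=10: r + 9k = 2617.924235… → ⌈·⌉ = 2618
j=11: r + 10k = 2892.100705… → ⌈·⌉ = 2893
j=12: r + 11k = 3166.277176… → ⌈·⌉ = 3167
j=13: r + 12k = 3440.453647… → ⌈·⌉ = 3441
j=14: r + 13k = 3714.630117… → ⌈·⌉ = 3715
j=15: r + 14k = 3988.806588… → ⌈·⌉ = 3989
j=16: r + 15k = 4262.983058… → ⌈·⌉ = 4263
j=17: r + 16k = 4537.159529… → ⌈·⌉ = 4538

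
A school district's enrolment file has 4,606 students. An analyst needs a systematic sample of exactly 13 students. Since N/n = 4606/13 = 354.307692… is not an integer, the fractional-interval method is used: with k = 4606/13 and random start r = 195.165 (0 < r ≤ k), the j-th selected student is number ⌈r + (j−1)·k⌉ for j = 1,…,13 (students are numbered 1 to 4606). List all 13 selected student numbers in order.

j=1: r + 0k = 195.165 → ⌈·⌉ = 196
j=2: r + 1k = 549.472692… → ⌈·⌉ = 550
j=3: r + 2k = 903.780384… → ⌈·⌉ = 904
j=4: r + 3k = 1258.088076… → ⌈·⌉ = 1259
j=5: r + 4k = 1612.395769… → ⌈·⌉ = 1613
j=6: r + 5k = 1966.703461… → ⌈·⌉ = 1967
j=7: r + 6k = 2321.011153… → ⌈·⌉ = 2322
j=8: r + 7k = 2675.318846… → ⌈·⌉ = 2676
j=9: r + 8k = 3029.626538… → ⌈·⌉ = 3030
j=10: r + 9k = 3383.934230… → ⌈·⌉ = 3384
j=11: r + 10k = 3738.241923… → ⌈·⌉ = 3739
j=12: r + 11k = 4092.549615… → ⌈·⌉ = 4093
j=13: r + 12k = 4446.857307… → ⌈·⌉ = 4447

196, 550, 904, 1259, 1613, 1967, 2322, 2676, 3030, 3384, 3739, 4093, 4447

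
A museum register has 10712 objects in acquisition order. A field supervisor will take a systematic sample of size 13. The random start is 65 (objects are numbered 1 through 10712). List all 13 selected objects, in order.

65, 889, 1713, 2537, 3361, 4185, 5009, 5833, 6657, 7481, 8305, 9129, 9953

k = N/n = 10712/13 = 824
object 1: 65
object 2: 65 + 824 = 889
object 3: 889 + 824 = 1713
object 4: 1713 + 824 = 2537
object 5: 2537 + 824 = 3361
object 6: 3361 + 824 = 4185
object 7: 4185 + 824 = 5009
object 8: 5009 + 824 = 5833
object 9: 5833 + 824 = 6657
object 10: 6657 + 824 = 7481
object 11: 7481 + 824 = 8305
object 12: 8305 + 824 = 9129
object 13: 9129 + 824 = 9953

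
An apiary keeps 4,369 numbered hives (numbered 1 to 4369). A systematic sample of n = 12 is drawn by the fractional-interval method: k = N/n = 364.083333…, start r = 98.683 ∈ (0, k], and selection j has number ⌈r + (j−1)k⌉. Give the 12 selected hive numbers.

99, 463, 827, 1191, 1556, 1920, 2284, 2648, 3012, 3376, 3740, 4104

j=1: r + 0k = 98.683 → ⌈·⌉ = 99
j=2: r + 1k = 462.766333… → ⌈·⌉ = 463
j=3: r + 2k = 826.849666… → ⌈·⌉ = 827
j=4: r + 3k = 1190.933 → ⌈·⌉ = 1191
j=5: r + 4k = 1555.016333… → ⌈·⌉ = 1556
j=6: r + 5k = 1919.099666… → ⌈·⌉ = 1920
j=7: r + 6k = 2283.183 → ⌈·⌉ = 2284
j=8: r + 7k = 2647.266333… → ⌈·⌉ = 2648
j=9: r + 8k = 3011.349666… → ⌈·⌉ = 3012
j=10: r + 9k = 3375.433 → ⌈·⌉ = 3376
j=11: r + 10k = 3739.516333… → ⌈·⌉ = 3740
j=12: r + 11k = 4103.599666… → ⌈·⌉ = 4104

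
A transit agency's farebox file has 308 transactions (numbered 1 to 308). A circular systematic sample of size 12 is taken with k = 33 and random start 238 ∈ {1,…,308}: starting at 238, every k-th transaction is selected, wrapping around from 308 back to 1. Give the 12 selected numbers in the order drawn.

Selection 1: 238
Selection 2: 238 + 33 = 271
Selection 3: 271 + 33 = 304
Selection 4: 304 + 33 = 337 → 337 − 308 = 29
Selection 5: 29 + 33 = 62
Selection 6: 62 + 33 = 95
Selection 7: 95 + 33 = 128
Selection 8: 128 + 33 = 161
Selection 9: 161 + 33 = 194
Selection 10: 194 + 33 = 227
Selection 11: 227 + 33 = 260
Selection 12: 260 + 33 = 293

238, 271, 304, 29, 62, 95, 128, 161, 194, 227, 260, 293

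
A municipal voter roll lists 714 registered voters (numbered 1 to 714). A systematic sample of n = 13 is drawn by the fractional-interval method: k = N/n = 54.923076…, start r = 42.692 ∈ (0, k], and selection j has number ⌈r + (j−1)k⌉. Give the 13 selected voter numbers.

j=1: r + 0k = 42.692 → ⌈·⌉ = 43
j=2: r + 1k = 97.615076… → ⌈·⌉ = 98
j=3: r + 2k = 152.538153… → ⌈·⌉ = 153
j=4: r + 3k = 207.461230… → ⌈·⌉ = 208
j=5: r + 4k = 262.384307… → ⌈·⌉ = 263
j=6: r + 5k = 317.307384… → ⌈·⌉ = 318
j=7: r + 6k = 372.230461… → ⌈·⌉ = 373
j=8: r + 7k = 427.153538… → ⌈·⌉ = 428
j=9: r + 8k = 482.076615… → ⌈·⌉ = 483
j=10: r + 9k = 536.999692… → ⌈·⌉ = 537
j=11: r + 10k = 591.922769… → ⌈·⌉ = 592
j=12: r + 11k = 646.845846… → ⌈·⌉ = 647
j=13: r + 12k = 701.768923… → ⌈·⌉ = 702

43, 98, 153, 208, 263, 318, 373, 428, 483, 537, 592, 647, 702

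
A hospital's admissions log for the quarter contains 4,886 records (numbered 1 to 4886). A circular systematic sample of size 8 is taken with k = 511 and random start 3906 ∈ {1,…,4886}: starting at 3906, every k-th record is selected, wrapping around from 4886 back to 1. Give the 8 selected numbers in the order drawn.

3906, 4417, 42, 553, 1064, 1575, 2086, 2597

Selection 1: 3906
Selection 2: 3906 + 511 = 4417
Selection 3: 4417 + 511 = 4928 → 4928 − 4886 = 42
Selection 4: 42 + 511 = 553
Selection 5: 553 + 511 = 1064
Selection 6: 1064 + 511 = 1575
Selection 7: 1575 + 511 = 2086
Selection 8: 2086 + 511 = 2597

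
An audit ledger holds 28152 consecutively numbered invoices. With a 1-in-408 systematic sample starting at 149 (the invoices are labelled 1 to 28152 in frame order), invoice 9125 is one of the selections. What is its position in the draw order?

k = 408
position = (9125 − 149)/408 + 1 = 8976/408 + 1 = 22 + 1 = 23

23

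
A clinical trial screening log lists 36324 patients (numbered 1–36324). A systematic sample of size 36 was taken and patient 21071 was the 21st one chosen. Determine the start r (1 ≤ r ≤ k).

k = 36324/36 = 1009
r = 21071 − (21−1)×1009 = 21071 − 20180 = 891

891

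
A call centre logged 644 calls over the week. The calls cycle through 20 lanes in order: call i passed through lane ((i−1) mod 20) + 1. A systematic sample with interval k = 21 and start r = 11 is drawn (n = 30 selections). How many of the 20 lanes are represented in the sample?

Consecutive selections differ by k = 21, so their lane numbers differ by 21 mod 20 = 1.
gcd(21, 20) = 1, so the sample visits 20/1 = 20 distinct residues mod 20.
Start 11 is lane 11; the lanes hit are 1, 2, 3, 4, 5, 6, 7, 8, 9, 10, 11, 12, 13, 14, 15, 16, 17, 18, 19, 20.

20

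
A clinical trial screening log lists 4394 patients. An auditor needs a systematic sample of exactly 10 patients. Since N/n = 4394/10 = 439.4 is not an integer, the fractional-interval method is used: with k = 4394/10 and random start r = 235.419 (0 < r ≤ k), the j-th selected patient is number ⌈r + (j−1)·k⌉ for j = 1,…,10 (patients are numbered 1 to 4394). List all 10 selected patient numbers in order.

236, 675, 1115, 1554, 1994, 2433, 2872, 3312, 3751, 4191

j=1: r + 0k = 235.419 → ⌈·⌉ = 236
j=2: r + 1k = 674.819 → ⌈·⌉ = 675
j=3: r + 2k = 1114.219 → ⌈·⌉ = 1115
j=4: r + 3k = 1553.619 → ⌈·⌉ = 1554
j=5: r + 4k = 1993.019 → ⌈·⌉ = 1994
j=6: r + 5k = 2432.419 → ⌈·⌉ = 2433
j=7: r + 6k = 2871.819 → ⌈·⌉ = 2872
j=8: r + 7k = 3311.219 → ⌈·⌉ = 3312
j=9: r + 8k = 3750.619 → ⌈·⌉ = 3751
j=10: r + 9k = 4190.019 → ⌈·⌉ = 4191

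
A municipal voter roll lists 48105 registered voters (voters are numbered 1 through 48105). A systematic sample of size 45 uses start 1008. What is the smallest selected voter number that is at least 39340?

k = 48105/45 = 1069
Steps past start: ⌈(39340 − 1008)/1069⌉ = ⌈38332/1069⌉ = 36
Selected voter: 1008 + 36×1069 = 39492

39492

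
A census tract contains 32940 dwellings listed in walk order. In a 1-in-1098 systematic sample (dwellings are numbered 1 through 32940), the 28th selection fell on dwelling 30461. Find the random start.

k = 1098
r = 30461 − (28−1)×1098 = 30461 − 29646 = 815

815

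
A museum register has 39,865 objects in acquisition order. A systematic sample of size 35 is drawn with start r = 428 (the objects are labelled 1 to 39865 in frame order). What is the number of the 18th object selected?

k = 39865/35 = 1139
18th selection = r + (18−1)·k = 428 + 17×1139 = 428 + 19363 = 19791

19791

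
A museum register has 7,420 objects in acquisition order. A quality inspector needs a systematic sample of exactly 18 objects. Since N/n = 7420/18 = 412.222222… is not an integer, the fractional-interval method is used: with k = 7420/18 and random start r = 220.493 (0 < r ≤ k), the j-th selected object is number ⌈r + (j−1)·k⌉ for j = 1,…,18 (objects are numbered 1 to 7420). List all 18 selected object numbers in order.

221, 633, 1045, 1458, 1870, 2282, 2694, 3107, 3519, 3931, 4343, 4755, 5168, 5580, 5992, 6404, 6817, 7229

j=1: r + 0k = 220.493 → ⌈·⌉ = 221
j=2: r + 1k = 632.715222… → ⌈·⌉ = 633
j=3: r + 2k = 1044.937444… → ⌈·⌉ = 1045
j=4: r + 3k = 1457.159666… → ⌈·⌉ = 1458
j=5: r + 4k = 1869.381888… → ⌈·⌉ = 1870
j=6: r + 5k = 2281.604111… → ⌈·⌉ = 2282
j=7: r + 6k = 2693.826333… → ⌈·⌉ = 2694
j=8: r + 7k = 3106.048555… → ⌈·⌉ = 3107
j=9: r + 8k = 3518.270777… → ⌈·⌉ = 3519
j=10: r + 9k = 3930.493 → ⌈·⌉ = 3931
j=11: r + 10k = 4342.715222… → ⌈·⌉ = 4343
j=12: r + 11k = 4754.937444… → ⌈·⌉ = 4755
j=13: r + 12k = 5167.159666… → ⌈·⌉ = 5168
j=14: r + 13k = 5579.381888… → ⌈·⌉ = 5580
j=15: r + 14k = 5991.604111… → ⌈·⌉ = 5992
j=16: r + 15k = 6403.826333… → ⌈·⌉ = 6404
j=17: r + 16k = 6816.048555… → ⌈·⌉ = 6817
j=18: r + 17k = 7228.270777… → ⌈·⌉ = 7229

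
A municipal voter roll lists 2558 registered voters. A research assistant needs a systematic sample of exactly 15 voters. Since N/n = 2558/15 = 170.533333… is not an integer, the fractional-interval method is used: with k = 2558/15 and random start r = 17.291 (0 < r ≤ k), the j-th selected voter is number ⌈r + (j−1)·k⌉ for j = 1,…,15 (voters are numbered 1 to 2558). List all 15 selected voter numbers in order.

18, 188, 359, 529, 700, 870, 1041, 1212, 1382, 1553, 1723, 1894, 2064, 2235, 2405

j=1: r + 0k = 17.291 → ⌈·⌉ = 18
j=2: r + 1k = 187.824333… → ⌈·⌉ = 188
j=3: r + 2k = 358.357666… → ⌈·⌉ = 359
j=4: r + 3k = 528.891 → ⌈·⌉ = 529
j=5: r + 4k = 699.424333… → ⌈·⌉ = 700
j=6: r + 5k = 869.957666… → ⌈·⌉ = 870
j=7: r + 6k = 1040.491 → ⌈·⌉ = 1041
j=8: r + 7k = 1211.024333… → ⌈·⌉ = 1212
j=9: r + 8k = 1381.557666… → ⌈·⌉ = 1382
j=10: r + 9k = 1552.091 → ⌈·⌉ = 1553
j=11: r + 10k = 1722.624333… → ⌈·⌉ = 1723
j=12: r + 11k = 1893.157666… → ⌈·⌉ = 1894
j=13: r + 12k = 2063.691 → ⌈·⌉ = 2064
j=14: r + 13k = 2234.224333… → ⌈·⌉ = 2235
j=15: r + 14k = 2404.757666… → ⌈·⌉ = 2405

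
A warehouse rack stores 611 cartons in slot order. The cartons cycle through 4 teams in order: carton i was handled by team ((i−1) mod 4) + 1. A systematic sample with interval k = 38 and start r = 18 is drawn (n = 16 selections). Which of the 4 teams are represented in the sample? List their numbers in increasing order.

Consecutive selections differ by k = 38, so their team numbers differ by 38 mod 4 = 2.
gcd(38, 4) = 2, so the sample visits 4/2 = 2 distinct residues mod 4.
Start 18 is team 2; the teams hit are 2, 4.

2, 4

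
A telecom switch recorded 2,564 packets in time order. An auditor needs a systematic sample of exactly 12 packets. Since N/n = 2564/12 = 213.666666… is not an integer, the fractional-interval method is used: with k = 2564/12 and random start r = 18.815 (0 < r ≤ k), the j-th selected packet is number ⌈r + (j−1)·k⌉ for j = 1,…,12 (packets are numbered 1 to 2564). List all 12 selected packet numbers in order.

19, 233, 447, 660, 874, 1088, 1301, 1515, 1729, 1942, 2156, 2370

j=1: r + 0k = 18.815 → ⌈·⌉ = 19
j=2: r + 1k = 232.481666… → ⌈·⌉ = 233
j=3: r + 2k = 446.148333… → ⌈·⌉ = 447
j=4: r + 3k = 659.815 → ⌈·⌉ = 660
j=5: r + 4k = 873.481666… → ⌈·⌉ = 874
j=6: r + 5k = 1087.148333… → ⌈·⌉ = 1088
j=7: r + 6k = 1300.815 → ⌈·⌉ = 1301
j=8: r + 7k = 1514.481666… → ⌈·⌉ = 1515
j=9: r + 8k = 1728.148333… → ⌈·⌉ = 1729
j=10: r + 9k = 1941.815 → ⌈·⌉ = 1942
j=11: r + 10k = 2155.481666… → ⌈·⌉ = 2156
j=12: r + 11k = 2369.148333… → ⌈·⌉ = 2370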